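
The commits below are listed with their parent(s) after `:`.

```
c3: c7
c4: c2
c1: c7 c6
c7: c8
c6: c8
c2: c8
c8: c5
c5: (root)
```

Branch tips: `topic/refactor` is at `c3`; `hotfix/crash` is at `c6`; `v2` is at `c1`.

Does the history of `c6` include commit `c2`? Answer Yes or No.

Ancestors of c6: {c5, c6, c8}.
c2 is not in that set, so it is not an ancestor of c6.

No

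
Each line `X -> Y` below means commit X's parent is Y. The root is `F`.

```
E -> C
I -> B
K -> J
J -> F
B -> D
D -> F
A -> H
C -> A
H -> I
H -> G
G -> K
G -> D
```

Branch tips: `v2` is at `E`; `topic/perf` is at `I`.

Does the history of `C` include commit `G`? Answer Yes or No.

Ancestors of C (commits reachable by following parents): {A, B, C, D, F, G, H, I, J, K}.
G is in that set, so it is an ancestor of C.

Yes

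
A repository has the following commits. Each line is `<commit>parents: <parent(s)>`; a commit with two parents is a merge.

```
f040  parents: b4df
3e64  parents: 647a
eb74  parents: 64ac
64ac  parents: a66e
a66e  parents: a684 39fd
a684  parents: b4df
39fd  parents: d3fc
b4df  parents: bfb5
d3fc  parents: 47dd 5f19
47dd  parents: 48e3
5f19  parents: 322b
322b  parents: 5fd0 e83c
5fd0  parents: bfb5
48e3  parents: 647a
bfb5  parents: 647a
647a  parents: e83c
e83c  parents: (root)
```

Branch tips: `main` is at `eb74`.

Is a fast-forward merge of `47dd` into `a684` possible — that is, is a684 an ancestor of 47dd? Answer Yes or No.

No

A fast-forward from a684 to 47dd is possible iff a684 is an ancestor of 47dd.
Ancestors of 47dd: {47dd, 48e3, 647a, e83c}.
a684 is not among them, so fast-forward is not possible.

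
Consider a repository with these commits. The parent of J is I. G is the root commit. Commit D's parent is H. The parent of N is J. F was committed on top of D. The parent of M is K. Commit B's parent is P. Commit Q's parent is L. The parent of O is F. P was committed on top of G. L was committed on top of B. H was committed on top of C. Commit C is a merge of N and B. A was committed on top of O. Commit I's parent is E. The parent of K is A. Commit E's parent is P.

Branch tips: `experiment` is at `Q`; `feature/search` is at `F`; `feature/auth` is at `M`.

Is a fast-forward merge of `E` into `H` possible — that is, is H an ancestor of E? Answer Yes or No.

A fast-forward from H to E is possible iff H is an ancestor of E.
Ancestors of E: {E, G, P}.
H is not among them, so fast-forward is not possible.

No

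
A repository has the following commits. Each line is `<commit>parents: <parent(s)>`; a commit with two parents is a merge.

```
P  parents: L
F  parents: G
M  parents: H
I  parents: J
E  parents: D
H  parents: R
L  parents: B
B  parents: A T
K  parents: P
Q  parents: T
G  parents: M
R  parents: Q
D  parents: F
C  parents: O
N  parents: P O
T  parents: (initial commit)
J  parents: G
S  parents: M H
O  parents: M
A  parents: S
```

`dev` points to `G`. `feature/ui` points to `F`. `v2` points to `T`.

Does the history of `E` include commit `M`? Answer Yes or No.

Ancestors of E (commits reachable by following parents): {D, E, F, G, H, M, Q, R, T}.
M is in that set, so it is an ancestor of E.

Yes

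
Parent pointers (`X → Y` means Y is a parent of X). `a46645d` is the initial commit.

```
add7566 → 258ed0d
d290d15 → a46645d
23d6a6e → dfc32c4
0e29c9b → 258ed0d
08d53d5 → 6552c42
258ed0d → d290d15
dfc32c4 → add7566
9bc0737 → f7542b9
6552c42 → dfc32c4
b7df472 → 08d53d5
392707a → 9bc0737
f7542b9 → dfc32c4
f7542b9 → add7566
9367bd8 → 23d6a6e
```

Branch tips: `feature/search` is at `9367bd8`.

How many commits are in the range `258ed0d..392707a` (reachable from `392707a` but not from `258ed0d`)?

Reachable from 392707a: {258ed0d, 392707a, 9bc0737, a46645d, add7566, d290d15, dfc32c4, f7542b9}.
Reachable from 258ed0d: {258ed0d, a46645d, d290d15}.
In 392707a's history but not 258ed0d's: {392707a, 9bc0737, add7566, dfc32c4, f7542b9} — 5 commits.

5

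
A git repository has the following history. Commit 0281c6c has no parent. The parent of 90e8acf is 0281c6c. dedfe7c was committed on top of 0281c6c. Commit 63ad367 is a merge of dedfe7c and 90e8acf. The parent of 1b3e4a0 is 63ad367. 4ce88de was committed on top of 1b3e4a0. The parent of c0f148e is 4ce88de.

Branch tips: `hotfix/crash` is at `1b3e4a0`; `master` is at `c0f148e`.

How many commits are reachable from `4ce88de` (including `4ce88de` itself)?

Walking parent pointers from 4ce88de: reachable set = {0281c6c, 1b3e4a0, 4ce88de, 63ad367, 90e8acf, dedfe7c}.
That is 6 commits.

6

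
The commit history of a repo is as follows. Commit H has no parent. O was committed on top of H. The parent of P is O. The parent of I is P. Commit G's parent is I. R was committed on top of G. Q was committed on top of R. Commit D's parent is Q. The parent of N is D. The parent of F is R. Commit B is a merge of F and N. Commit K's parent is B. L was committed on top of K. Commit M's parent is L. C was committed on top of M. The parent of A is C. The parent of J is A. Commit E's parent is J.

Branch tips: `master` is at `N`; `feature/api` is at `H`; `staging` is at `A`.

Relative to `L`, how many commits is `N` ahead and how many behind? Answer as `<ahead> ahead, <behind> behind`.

Reachable from N: {D, G, H, I, N, O, P, Q, R}.
Reachable from L: {B, D, F, G, H, I, K, L, N, O, P, Q, R}.
Only in N's history (ahead): {} — 0.
Only in L's history (behind): {B, F, K, L} — 4.

0 ahead, 4 behind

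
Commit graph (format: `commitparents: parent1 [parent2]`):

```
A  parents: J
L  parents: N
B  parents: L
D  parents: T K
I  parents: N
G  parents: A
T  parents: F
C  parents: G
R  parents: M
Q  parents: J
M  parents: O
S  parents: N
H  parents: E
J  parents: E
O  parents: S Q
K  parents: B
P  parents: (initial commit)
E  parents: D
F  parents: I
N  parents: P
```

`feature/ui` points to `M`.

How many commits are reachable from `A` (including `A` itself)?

12

Walking parent pointers from A: reachable set = {A, B, D, E, F, I, J, K, L, N, P, T}.
That is 12 commits.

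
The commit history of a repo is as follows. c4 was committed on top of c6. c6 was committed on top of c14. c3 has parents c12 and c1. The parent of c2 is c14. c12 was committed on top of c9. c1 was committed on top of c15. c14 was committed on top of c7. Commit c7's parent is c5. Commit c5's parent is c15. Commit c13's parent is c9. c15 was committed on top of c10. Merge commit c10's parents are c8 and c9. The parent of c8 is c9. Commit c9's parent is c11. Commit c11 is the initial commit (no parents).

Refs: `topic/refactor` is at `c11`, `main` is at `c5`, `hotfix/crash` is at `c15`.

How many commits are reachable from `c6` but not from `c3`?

4

Reachable from c6: {c10, c11, c14, c15, c5, c6, c7, c8, c9}.
Reachable from c3: {c1, c10, c11, c12, c15, c3, c8, c9}.
In c6's history but not c3's: {c14, c5, c6, c7} — 4 commits.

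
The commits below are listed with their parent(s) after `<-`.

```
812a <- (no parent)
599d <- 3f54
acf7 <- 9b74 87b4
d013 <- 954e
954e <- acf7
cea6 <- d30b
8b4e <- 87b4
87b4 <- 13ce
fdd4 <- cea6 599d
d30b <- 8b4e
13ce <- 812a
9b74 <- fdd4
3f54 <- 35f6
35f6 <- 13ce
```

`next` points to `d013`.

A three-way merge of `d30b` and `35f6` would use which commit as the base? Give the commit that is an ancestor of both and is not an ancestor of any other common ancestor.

13ce

Ancestors of d30b: {13ce, 812a, 87b4, 8b4e, d30b}.
Ancestors of 35f6: {13ce, 35f6, 812a}.
Common ancestors: {13ce, 812a}.
Among these, 13ce is not an ancestor of any other common ancestor — it is the merge base.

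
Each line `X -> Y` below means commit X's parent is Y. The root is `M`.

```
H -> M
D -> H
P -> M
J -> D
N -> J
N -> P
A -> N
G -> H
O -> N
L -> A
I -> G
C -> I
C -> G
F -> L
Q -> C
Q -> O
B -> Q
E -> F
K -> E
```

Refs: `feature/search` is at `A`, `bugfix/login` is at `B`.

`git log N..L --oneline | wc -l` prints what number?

Reachable from L: {A, D, H, J, L, M, N, P}.
Reachable from N: {D, H, J, M, N, P}.
In L's history but not N's: {A, L} — 2 commits.

2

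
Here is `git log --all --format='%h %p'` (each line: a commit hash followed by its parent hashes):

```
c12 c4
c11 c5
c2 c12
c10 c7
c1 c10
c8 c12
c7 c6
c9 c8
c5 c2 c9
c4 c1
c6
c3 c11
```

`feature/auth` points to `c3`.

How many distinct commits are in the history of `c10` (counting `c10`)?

3

Walking parent pointers from c10: reachable set = {c10, c6, c7}.
That is 3 commits.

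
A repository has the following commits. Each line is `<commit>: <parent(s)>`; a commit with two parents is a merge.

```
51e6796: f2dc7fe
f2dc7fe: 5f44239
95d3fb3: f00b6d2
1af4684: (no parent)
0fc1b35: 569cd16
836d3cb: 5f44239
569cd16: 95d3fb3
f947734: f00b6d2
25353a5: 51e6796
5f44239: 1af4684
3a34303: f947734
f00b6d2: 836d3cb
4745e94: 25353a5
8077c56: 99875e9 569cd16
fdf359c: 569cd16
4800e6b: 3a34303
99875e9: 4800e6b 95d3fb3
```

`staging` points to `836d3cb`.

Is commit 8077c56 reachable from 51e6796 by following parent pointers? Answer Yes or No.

Ancestors of 51e6796: {1af4684, 51e6796, 5f44239, f2dc7fe}.
8077c56 is not in that set, so it is not an ancestor of 51e6796.

No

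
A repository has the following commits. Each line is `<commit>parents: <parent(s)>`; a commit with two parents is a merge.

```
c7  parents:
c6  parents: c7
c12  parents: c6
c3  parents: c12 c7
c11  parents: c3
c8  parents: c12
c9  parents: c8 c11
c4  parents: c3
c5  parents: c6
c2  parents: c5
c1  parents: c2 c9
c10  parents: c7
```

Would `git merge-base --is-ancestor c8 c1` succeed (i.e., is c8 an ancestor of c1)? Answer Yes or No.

Yes

Ancestors of c1 (commits reachable by following parents): {c1, c11, c12, c2, c3, c5, c6, c7, c8, c9}.
c8 is in that set, so it is an ancestor of c1.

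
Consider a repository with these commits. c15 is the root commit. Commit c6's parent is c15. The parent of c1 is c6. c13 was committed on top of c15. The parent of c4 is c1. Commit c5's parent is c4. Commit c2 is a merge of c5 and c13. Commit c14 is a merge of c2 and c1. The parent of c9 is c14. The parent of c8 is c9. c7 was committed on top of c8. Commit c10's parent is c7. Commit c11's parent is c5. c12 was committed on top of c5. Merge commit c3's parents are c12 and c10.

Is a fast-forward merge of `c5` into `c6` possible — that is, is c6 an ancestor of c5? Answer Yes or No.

A fast-forward from c6 to c5 is possible iff c6 is an ancestor of c5.
Ancestors of c5: {c1, c15, c4, c5, c6}.
c6 is among them, so fast-forward is possible.

Yes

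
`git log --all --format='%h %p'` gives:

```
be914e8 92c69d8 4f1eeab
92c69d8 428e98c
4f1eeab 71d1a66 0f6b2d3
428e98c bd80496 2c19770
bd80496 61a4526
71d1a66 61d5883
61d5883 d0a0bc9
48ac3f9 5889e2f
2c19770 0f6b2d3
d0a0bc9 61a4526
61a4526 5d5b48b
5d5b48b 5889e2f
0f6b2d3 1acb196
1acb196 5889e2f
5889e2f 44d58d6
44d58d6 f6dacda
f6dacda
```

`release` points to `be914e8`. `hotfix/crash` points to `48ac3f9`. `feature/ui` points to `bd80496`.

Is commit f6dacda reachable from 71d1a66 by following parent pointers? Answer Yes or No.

Yes

Ancestors of 71d1a66 (commits reachable by following parents): {44d58d6, 5889e2f, 5d5b48b, 61a4526, 61d5883, 71d1a66, d0a0bc9, f6dacda}.
f6dacda is in that set, so it is an ancestor of 71d1a66.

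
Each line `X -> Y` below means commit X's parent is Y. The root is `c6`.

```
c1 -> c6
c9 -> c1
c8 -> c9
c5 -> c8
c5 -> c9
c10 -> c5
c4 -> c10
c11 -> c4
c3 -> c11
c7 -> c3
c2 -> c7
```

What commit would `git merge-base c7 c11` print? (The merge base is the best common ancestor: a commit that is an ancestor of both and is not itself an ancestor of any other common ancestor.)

Ancestors of c7: {c1, c10, c11, c3, c4, c5, c6, c7, c8, c9}.
Ancestors of c11: {c1, c10, c11, c4, c5, c6, c8, c9}.
Common ancestors: {c1, c10, c11, c4, c5, c6, c8, c9}.
Among these, c11 is not an ancestor of any other common ancestor — it is the merge base.

c11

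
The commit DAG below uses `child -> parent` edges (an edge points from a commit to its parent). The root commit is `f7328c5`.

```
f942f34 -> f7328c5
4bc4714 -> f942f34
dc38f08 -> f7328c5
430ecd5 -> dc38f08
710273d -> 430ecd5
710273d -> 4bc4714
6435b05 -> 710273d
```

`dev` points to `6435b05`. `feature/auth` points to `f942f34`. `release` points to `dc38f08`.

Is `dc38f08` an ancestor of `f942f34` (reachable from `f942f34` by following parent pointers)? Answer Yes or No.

No

Ancestors of f942f34: {f7328c5, f942f34}.
dc38f08 is not in that set, so it is not an ancestor of f942f34.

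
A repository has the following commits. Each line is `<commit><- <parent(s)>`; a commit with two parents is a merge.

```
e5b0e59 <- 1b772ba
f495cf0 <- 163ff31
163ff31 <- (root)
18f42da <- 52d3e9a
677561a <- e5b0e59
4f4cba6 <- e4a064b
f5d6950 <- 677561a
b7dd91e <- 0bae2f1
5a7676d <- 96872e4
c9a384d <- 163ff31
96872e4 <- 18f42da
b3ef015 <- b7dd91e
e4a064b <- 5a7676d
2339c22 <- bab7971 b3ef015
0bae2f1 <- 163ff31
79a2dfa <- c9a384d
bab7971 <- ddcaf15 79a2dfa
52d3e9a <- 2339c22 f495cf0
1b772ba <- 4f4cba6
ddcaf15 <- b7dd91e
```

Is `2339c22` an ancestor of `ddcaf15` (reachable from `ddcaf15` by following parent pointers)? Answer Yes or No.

Ancestors of ddcaf15: {0bae2f1, 163ff31, b7dd91e, ddcaf15}.
2339c22 is not in that set, so it is not an ancestor of ddcaf15.

No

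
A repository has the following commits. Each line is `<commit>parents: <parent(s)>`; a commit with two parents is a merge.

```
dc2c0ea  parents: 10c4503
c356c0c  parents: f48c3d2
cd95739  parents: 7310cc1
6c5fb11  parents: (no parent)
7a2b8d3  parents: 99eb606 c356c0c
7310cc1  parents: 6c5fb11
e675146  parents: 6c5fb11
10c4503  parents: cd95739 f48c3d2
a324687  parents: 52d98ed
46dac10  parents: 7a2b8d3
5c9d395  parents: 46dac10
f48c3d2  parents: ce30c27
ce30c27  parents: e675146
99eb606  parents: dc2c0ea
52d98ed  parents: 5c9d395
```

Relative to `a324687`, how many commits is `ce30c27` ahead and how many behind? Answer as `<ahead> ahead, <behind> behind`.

0 ahead, 12 behind

Reachable from ce30c27: {6c5fb11, ce30c27, e675146}.
Reachable from a324687: {10c4503, 46dac10, 52d98ed, 5c9d395, 6c5fb11, 7310cc1, 7a2b8d3, 99eb606, a324687, c356c0c, cd95739, ce30c27, dc2c0ea, e675146, f48c3d2}.
Only in ce30c27's history (ahead): {} — 0.
Only in a324687's history (behind): {10c4503, 46dac10, 52d98ed, 5c9d395, 7310cc1, 7a2b8d3, 99eb606, a324687, c356c0c, cd95739, dc2c0ea, f48c3d2} — 12.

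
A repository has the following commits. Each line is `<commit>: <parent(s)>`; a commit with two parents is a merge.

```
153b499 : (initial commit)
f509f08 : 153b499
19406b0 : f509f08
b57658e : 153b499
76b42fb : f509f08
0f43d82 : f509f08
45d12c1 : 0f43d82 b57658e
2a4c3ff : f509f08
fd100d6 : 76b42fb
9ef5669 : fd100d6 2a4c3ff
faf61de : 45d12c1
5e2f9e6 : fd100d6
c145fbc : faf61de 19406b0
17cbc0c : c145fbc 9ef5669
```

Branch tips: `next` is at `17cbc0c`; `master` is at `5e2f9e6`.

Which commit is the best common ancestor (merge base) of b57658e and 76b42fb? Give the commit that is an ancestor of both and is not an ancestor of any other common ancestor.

153b499

Ancestors of b57658e: {153b499, b57658e}.
Ancestors of 76b42fb: {153b499, 76b42fb, f509f08}.
Common ancestors: {153b499}.
The only common ancestor is 153b499, so it is the merge base.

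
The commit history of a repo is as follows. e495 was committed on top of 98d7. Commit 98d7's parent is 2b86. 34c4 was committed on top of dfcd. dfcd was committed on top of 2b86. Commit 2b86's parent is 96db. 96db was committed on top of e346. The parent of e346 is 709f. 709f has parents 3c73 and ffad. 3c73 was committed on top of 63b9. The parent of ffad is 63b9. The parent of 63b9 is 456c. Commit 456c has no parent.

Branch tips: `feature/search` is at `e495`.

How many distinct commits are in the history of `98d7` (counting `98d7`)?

9

Walking parent pointers from 98d7: reachable set = {2b86, 3c73, 456c, 63b9, 709f, 96db, 98d7, e346, ffad}.
That is 9 commits.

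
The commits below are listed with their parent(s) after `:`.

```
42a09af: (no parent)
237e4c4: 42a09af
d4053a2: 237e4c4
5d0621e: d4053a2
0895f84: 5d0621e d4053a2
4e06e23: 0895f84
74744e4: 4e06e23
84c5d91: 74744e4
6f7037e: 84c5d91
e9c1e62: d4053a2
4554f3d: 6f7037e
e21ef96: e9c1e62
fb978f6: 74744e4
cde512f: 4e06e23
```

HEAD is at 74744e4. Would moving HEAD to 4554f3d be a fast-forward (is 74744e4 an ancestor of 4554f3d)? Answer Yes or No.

Yes

A fast-forward from 74744e4 to 4554f3d is possible iff 74744e4 is an ancestor of 4554f3d.
Ancestors of 4554f3d: {0895f84, 237e4c4, 42a09af, 4554f3d, 4e06e23, 5d0621e, 6f7037e, 74744e4, 84c5d91, d4053a2}.
74744e4 is among them, so fast-forward is possible.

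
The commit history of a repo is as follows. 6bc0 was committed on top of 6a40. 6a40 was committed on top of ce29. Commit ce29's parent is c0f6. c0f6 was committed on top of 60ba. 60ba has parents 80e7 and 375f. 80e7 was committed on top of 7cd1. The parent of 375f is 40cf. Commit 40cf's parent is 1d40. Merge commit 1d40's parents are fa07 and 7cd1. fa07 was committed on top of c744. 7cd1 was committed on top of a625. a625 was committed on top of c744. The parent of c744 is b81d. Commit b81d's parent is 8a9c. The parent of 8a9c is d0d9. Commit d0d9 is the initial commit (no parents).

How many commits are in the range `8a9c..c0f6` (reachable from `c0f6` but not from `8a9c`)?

Reachable from c0f6: {1d40, 375f, 40cf, 60ba, 7cd1, 80e7, 8a9c, a625, b81d, c0f6, c744, d0d9, fa07}.
Reachable from 8a9c: {8a9c, d0d9}.
In c0f6's history but not 8a9c's: {1d40, 375f, 40cf, 60ba, 7cd1, 80e7, a625, b81d, c0f6, c744, fa07} — 11 commits.

11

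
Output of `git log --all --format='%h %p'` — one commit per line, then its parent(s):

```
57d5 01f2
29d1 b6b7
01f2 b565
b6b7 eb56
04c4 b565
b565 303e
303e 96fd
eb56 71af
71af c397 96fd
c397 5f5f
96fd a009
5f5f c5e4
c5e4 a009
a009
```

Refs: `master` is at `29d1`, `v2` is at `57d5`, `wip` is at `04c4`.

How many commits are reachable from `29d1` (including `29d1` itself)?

9

Walking parent pointers from 29d1: reachable set = {29d1, 5f5f, 71af, 96fd, a009, b6b7, c397, c5e4, eb56}.
That is 9 commits.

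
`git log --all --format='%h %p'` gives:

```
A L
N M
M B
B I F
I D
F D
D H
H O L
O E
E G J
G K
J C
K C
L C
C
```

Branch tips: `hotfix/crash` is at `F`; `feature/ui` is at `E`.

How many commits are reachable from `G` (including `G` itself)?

Walking parent pointers from G: reachable set = {C, G, K}.
That is 3 commits.

3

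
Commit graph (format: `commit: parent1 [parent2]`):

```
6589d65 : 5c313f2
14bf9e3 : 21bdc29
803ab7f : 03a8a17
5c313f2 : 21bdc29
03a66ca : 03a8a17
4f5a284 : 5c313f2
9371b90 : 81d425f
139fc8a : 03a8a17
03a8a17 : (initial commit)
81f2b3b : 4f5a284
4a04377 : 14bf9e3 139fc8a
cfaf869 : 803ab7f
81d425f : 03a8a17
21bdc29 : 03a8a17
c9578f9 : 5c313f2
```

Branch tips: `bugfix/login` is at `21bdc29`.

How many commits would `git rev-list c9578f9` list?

Walking parent pointers from c9578f9: reachable set = {03a8a17, 21bdc29, 5c313f2, c9578f9}.
That is 4 commits.

4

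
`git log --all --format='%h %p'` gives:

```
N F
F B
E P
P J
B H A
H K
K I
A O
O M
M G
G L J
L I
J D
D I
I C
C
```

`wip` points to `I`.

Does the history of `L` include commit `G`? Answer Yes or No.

No

Ancestors of L: {C, I, L}.
G is not in that set, so it is not an ancestor of L.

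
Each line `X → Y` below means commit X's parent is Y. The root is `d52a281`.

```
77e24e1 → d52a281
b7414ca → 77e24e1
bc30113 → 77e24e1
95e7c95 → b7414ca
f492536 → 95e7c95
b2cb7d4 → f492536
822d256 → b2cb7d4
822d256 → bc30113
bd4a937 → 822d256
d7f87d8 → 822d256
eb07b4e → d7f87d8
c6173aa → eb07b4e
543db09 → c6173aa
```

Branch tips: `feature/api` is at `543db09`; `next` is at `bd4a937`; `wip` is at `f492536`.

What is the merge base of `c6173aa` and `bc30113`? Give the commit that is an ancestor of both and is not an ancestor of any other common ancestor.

bc30113

Ancestors of c6173aa: {77e24e1, 822d256, 95e7c95, b2cb7d4, b7414ca, bc30113, c6173aa, d52a281, d7f87d8, eb07b4e, f492536}.
Ancestors of bc30113: {77e24e1, bc30113, d52a281}.
Common ancestors: {77e24e1, bc30113, d52a281}.
Among these, bc30113 is not an ancestor of any other common ancestor — it is the merge base.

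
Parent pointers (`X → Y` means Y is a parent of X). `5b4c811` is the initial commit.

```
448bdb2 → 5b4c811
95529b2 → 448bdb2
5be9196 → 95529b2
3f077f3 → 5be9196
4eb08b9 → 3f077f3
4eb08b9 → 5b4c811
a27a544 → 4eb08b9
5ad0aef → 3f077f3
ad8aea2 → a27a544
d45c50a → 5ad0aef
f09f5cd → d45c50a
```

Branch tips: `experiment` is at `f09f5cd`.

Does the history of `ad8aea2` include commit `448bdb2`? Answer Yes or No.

Ancestors of ad8aea2 (commits reachable by following parents): {3f077f3, 448bdb2, 4eb08b9, 5b4c811, 5be9196, 95529b2, a27a544, ad8aea2}.
448bdb2 is in that set, so it is an ancestor of ad8aea2.

Yes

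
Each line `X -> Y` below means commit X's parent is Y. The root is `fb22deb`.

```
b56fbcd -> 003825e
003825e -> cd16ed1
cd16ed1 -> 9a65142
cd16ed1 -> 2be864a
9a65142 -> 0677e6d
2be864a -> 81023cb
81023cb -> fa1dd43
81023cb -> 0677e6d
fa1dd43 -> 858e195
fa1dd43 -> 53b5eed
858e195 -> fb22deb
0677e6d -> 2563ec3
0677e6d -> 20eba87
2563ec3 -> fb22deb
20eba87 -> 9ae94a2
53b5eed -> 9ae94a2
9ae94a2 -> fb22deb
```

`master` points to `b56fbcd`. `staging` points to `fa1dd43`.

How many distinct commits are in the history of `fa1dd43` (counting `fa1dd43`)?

5

Walking parent pointers from fa1dd43: reachable set = {53b5eed, 858e195, 9ae94a2, fa1dd43, fb22deb}.
That is 5 commits.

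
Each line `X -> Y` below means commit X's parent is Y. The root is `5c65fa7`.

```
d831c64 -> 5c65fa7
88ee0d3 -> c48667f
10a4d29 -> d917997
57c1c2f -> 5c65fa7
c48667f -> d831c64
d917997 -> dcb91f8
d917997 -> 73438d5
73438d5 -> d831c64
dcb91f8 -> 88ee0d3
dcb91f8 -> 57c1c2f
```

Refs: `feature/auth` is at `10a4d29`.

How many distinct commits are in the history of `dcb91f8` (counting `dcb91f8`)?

6

Walking parent pointers from dcb91f8: reachable set = {57c1c2f, 5c65fa7, 88ee0d3, c48667f, d831c64, dcb91f8}.
That is 6 commits.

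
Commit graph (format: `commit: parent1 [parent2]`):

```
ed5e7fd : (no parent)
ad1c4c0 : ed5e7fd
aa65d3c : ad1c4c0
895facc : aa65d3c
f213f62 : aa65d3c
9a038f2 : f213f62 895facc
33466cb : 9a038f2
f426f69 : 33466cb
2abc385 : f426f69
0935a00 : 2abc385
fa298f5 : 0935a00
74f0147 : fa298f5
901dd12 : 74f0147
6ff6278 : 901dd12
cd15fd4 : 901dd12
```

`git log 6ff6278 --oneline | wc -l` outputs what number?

14

Walking parent pointers from 6ff6278: reachable set = {0935a00, 2abc385, 33466cb, 6ff6278, 74f0147, 895facc, 901dd12, 9a038f2, aa65d3c, ad1c4c0, ed5e7fd, f213f62, f426f69, fa298f5}.
That is 14 commits.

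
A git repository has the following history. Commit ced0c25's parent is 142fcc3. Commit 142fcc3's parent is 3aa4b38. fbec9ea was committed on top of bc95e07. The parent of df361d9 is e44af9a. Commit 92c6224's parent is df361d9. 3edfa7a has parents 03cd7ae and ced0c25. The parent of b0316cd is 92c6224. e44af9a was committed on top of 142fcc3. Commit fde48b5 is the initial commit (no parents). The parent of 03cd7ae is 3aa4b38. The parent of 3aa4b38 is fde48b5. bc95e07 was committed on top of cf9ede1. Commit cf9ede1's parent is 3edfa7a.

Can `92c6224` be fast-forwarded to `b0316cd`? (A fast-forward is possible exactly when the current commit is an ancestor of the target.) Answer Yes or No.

Yes

A fast-forward from 92c6224 to b0316cd is possible iff 92c6224 is an ancestor of b0316cd.
Ancestors of b0316cd: {142fcc3, 3aa4b38, 92c6224, b0316cd, df361d9, e44af9a, fde48b5}.
92c6224 is among them, so fast-forward is possible.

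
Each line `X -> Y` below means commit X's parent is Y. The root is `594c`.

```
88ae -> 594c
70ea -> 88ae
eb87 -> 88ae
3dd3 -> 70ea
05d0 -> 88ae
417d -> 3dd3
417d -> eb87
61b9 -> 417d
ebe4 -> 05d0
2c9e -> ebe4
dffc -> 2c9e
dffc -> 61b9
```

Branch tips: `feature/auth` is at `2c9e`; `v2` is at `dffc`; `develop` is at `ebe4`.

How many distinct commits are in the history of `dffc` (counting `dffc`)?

11

Walking parent pointers from dffc: reachable set = {05d0, 2c9e, 3dd3, 417d, 594c, 61b9, 70ea, 88ae, dffc, eb87, ebe4}.
That is 11 commits.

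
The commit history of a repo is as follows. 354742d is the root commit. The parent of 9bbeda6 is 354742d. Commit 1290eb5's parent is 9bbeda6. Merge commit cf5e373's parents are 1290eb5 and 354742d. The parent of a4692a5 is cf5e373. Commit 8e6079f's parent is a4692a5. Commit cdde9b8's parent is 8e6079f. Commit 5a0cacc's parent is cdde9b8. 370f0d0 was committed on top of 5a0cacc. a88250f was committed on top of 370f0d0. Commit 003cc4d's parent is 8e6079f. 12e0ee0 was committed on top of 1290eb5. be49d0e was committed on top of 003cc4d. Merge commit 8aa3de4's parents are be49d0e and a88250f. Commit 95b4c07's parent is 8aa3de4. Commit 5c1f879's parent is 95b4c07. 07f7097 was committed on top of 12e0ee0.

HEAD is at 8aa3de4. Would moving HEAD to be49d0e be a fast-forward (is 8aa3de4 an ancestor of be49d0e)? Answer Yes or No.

A fast-forward from 8aa3de4 to be49d0e is possible iff 8aa3de4 is an ancestor of be49d0e.
Ancestors of be49d0e: {003cc4d, 1290eb5, 354742d, 8e6079f, 9bbeda6, a4692a5, be49d0e, cf5e373}.
8aa3de4 is not among them, so fast-forward is not possible.

No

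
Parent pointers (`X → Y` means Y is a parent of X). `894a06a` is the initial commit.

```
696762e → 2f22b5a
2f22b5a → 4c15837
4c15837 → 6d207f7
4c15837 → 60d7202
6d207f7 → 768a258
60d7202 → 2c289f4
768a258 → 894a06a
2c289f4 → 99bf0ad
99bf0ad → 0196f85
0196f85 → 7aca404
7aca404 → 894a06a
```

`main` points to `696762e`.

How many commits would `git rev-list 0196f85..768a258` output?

Reachable from 768a258: {768a258, 894a06a}.
Reachable from 0196f85: {0196f85, 7aca404, 894a06a}.
In 768a258's history but not 0196f85's: {768a258} — 1 commit.

1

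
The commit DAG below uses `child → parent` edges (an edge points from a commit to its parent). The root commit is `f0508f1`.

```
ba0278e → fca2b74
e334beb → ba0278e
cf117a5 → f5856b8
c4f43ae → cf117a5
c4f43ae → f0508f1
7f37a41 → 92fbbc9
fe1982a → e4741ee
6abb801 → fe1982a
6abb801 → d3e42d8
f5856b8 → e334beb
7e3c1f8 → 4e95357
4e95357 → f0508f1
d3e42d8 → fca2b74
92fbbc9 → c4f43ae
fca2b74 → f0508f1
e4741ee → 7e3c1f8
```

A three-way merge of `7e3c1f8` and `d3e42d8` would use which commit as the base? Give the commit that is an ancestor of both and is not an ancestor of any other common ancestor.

f0508f1

Ancestors of 7e3c1f8: {4e95357, 7e3c1f8, f0508f1}.
Ancestors of d3e42d8: {d3e42d8, f0508f1, fca2b74}.
Common ancestors: {f0508f1}.
The only common ancestor is f0508f1, so it is the merge base.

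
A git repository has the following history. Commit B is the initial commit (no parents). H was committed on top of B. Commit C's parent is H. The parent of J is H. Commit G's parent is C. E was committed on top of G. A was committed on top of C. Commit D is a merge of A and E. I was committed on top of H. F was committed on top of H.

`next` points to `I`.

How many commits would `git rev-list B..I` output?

Reachable from I: {B, H, I}.
Reachable from B: {B}.
In I's history but not B's: {H, I} — 2 commits.

2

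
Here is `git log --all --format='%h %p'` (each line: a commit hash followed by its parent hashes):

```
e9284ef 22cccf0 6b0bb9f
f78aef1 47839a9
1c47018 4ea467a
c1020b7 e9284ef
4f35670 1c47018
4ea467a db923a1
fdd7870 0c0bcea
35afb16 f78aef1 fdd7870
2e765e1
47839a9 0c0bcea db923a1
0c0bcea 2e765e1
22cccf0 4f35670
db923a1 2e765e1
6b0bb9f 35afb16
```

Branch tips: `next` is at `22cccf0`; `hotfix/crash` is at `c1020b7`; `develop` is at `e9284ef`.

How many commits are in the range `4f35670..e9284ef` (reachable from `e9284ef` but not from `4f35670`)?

Reachable from e9284ef: {0c0bcea, 1c47018, 22cccf0, 2e765e1, 35afb16, 47839a9, 4ea467a, 4f35670, 6b0bb9f, db923a1, e9284ef, f78aef1, fdd7870}.
Reachable from 4f35670: {1c47018, 2e765e1, 4ea467a, 4f35670, db923a1}.
In e9284ef's history but not 4f35670's: {0c0bcea, 22cccf0, 35afb16, 47839a9, 6b0bb9f, e9284ef, f78aef1, fdd7870} — 8 commits.

8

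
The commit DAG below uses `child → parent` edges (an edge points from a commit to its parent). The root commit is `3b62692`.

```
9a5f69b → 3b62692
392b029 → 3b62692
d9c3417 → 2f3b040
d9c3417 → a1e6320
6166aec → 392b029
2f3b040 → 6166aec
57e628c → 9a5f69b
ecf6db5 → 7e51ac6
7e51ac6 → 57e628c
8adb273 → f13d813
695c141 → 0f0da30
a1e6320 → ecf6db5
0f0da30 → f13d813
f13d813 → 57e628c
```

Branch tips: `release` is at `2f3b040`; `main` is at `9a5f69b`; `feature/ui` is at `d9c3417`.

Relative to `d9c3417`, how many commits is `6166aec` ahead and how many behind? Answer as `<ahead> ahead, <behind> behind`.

Reachable from 6166aec: {392b029, 3b62692, 6166aec}.
Reachable from d9c3417: {2f3b040, 392b029, 3b62692, 57e628c, 6166aec, 7e51ac6, 9a5f69b, a1e6320, d9c3417, ecf6db5}.
Only in 6166aec's history (ahead): {} — 0.
Only in d9c3417's history (behind): {2f3b040, 57e628c, 7e51ac6, 9a5f69b, a1e6320, d9c3417, ecf6db5} — 7.

0 ahead, 7 behind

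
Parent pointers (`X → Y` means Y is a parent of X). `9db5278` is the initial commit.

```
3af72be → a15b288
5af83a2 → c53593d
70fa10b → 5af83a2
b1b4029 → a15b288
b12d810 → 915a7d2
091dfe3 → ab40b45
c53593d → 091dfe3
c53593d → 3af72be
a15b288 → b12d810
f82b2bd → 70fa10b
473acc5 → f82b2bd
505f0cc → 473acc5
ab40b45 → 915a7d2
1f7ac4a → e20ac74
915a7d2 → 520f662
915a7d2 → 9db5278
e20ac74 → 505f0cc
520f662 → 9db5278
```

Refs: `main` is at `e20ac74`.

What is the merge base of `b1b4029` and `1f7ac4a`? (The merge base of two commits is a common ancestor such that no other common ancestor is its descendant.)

a15b288

Ancestors of b1b4029: {520f662, 915a7d2, 9db5278, a15b288, b12d810, b1b4029}.
Ancestors of 1f7ac4a: {091dfe3, 1f7ac4a, 3af72be, 473acc5, 505f0cc, 520f662, 5af83a2, 70fa10b, 915a7d2, 9db5278, a15b288, ab40b45, b12d810, c53593d, e20ac74, f82b2bd}.
Common ancestors: {520f662, 915a7d2, 9db5278, a15b288, b12d810}.
Among these, a15b288 is not an ancestor of any other common ancestor — it is the merge base.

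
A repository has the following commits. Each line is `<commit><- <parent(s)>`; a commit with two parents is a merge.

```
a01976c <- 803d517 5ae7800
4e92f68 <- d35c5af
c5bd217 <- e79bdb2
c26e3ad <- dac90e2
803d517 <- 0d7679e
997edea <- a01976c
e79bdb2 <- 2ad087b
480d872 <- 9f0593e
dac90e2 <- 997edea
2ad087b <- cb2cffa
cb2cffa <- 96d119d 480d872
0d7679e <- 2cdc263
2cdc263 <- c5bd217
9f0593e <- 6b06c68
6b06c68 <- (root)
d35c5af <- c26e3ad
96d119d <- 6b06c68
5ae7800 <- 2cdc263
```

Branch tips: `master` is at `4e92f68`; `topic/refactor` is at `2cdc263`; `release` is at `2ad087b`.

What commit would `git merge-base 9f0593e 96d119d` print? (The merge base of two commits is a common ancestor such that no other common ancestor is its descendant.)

6b06c68

Ancestors of 9f0593e: {6b06c68, 9f0593e}.
Ancestors of 96d119d: {6b06c68, 96d119d}.
Common ancestors: {6b06c68}.
The only common ancestor is 6b06c68, so it is the merge base.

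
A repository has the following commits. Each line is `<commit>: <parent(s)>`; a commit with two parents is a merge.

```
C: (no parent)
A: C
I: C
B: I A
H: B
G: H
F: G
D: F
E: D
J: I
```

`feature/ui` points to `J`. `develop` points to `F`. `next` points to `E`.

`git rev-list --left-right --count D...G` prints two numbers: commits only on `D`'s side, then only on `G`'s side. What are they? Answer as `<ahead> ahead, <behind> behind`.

Reachable from D: {A, B, C, D, F, G, H, I}.
Reachable from G: {A, B, C, G, H, I}.
Only in D's history (ahead): {D, F} — 2.
Only in G's history (behind): {} — 0.

2 ahead, 0 behind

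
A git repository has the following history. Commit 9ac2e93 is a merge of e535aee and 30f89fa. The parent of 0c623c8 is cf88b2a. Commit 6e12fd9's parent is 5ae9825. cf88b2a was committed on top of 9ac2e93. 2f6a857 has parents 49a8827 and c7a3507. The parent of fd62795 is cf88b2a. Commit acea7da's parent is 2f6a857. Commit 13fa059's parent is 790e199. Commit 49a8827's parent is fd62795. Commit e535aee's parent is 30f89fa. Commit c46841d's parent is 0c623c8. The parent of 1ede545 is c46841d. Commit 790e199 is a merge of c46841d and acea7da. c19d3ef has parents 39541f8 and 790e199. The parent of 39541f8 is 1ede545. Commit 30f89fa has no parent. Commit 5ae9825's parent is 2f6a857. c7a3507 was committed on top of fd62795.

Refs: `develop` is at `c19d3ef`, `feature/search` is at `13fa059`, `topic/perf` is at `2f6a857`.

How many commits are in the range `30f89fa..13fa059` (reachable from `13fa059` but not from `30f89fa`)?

Reachable from 13fa059: {0c623c8, 13fa059, 2f6a857, 30f89fa, 49a8827, 790e199, 9ac2e93, acea7da, c46841d, c7a3507, cf88b2a, e535aee, fd62795}.
Reachable from 30f89fa: {30f89fa}.
In 13fa059's history but not 30f89fa's: {0c623c8, 13fa059, 2f6a857, 49a8827, 790e199, 9ac2e93, acea7da, c46841d, c7a3507, cf88b2a, e535aee, fd62795} — 12 commits.

12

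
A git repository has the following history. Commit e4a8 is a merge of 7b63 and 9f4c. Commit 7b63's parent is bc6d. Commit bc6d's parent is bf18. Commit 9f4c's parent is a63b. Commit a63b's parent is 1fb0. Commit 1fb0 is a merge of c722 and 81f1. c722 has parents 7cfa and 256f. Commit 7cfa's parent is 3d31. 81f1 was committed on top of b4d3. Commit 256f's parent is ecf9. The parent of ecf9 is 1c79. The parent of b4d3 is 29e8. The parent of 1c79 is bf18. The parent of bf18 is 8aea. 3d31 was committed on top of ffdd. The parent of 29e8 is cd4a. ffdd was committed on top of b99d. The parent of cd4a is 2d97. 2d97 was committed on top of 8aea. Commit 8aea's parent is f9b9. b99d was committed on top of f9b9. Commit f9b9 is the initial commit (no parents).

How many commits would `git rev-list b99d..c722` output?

9

Reachable from c722: {1c79, 256f, 3d31, 7cfa, 8aea, b99d, bf18, c722, ecf9, f9b9, ffdd}.
Reachable from b99d: {b99d, f9b9}.
In c722's history but not b99d's: {1c79, 256f, 3d31, 7cfa, 8aea, bf18, c722, ecf9, ffdd} — 9 commits.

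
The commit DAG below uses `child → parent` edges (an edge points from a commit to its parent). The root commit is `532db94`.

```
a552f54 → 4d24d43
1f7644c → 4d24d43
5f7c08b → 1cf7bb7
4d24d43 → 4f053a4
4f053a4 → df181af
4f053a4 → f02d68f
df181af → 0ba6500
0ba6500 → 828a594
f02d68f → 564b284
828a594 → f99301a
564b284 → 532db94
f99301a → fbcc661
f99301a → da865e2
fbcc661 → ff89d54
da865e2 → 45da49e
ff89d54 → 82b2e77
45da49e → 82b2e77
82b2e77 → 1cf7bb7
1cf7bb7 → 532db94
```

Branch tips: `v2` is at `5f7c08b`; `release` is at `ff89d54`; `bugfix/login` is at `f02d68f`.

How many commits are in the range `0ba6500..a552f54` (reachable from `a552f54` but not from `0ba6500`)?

Reachable from a552f54: {0ba6500, 1cf7bb7, 45da49e, 4d24d43, 4f053a4, 532db94, 564b284, 828a594, 82b2e77, a552f54, da865e2, df181af, f02d68f, f99301a, fbcc661, ff89d54}.
Reachable from 0ba6500: {0ba6500, 1cf7bb7, 45da49e, 532db94, 828a594, 82b2e77, da865e2, f99301a, fbcc661, ff89d54}.
In a552f54's history but not 0ba6500's: {4d24d43, 4f053a4, 564b284, a552f54, df181af, f02d68f} — 6 commits.

6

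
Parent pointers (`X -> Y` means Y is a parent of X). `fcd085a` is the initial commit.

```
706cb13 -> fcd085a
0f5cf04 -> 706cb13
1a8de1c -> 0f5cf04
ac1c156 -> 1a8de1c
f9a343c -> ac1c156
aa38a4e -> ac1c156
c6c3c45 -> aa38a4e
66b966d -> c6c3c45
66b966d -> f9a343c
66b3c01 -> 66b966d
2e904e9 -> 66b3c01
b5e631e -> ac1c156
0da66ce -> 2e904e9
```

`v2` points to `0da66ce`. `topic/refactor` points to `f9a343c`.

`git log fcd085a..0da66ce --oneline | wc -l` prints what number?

11

Reachable from 0da66ce: {0da66ce, 0f5cf04, 1a8de1c, 2e904e9, 66b3c01, 66b966d, 706cb13, aa38a4e, ac1c156, c6c3c45, f9a343c, fcd085a}.
Reachable from fcd085a: {fcd085a}.
In 0da66ce's history but not fcd085a's: {0da66ce, 0f5cf04, 1a8de1c, 2e904e9, 66b3c01, 66b966d, 706cb13, aa38a4e, ac1c156, c6c3c45, f9a343c} — 11 commits.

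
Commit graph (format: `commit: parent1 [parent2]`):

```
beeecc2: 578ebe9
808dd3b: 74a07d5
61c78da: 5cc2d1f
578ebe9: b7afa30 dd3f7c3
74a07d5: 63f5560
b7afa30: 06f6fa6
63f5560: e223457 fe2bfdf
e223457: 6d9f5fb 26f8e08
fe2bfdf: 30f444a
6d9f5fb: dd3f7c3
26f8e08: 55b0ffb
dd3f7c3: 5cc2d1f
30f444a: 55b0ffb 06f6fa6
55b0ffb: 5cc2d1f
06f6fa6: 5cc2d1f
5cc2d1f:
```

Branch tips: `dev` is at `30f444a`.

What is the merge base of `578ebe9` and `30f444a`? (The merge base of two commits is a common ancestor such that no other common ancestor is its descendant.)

06f6fa6

Ancestors of 578ebe9: {06f6fa6, 578ebe9, 5cc2d1f, b7afa30, dd3f7c3}.
Ancestors of 30f444a: {06f6fa6, 30f444a, 55b0ffb, 5cc2d1f}.
Common ancestors: {06f6fa6, 5cc2d1f}.
Among these, 06f6fa6 is not an ancestor of any other common ancestor — it is the merge base.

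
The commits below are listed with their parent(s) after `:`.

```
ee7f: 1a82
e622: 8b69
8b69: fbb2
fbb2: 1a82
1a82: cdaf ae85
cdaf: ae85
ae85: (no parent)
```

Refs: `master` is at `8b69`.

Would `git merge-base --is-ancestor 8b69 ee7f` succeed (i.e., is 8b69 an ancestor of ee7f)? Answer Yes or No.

Ancestors of ee7f: {1a82, ae85, cdaf, ee7f}.
8b69 is not in that set, so it is not an ancestor of ee7f.

No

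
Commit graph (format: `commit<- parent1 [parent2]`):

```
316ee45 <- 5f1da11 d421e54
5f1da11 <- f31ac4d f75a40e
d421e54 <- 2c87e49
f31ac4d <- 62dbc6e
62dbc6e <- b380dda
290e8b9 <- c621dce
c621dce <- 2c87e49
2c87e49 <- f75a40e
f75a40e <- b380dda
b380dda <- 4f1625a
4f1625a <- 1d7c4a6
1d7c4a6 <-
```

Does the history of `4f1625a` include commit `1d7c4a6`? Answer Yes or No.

Yes

Ancestors of 4f1625a (commits reachable by following parents): {1d7c4a6, 4f1625a}.
1d7c4a6 is in that set, so it is an ancestor of 4f1625a.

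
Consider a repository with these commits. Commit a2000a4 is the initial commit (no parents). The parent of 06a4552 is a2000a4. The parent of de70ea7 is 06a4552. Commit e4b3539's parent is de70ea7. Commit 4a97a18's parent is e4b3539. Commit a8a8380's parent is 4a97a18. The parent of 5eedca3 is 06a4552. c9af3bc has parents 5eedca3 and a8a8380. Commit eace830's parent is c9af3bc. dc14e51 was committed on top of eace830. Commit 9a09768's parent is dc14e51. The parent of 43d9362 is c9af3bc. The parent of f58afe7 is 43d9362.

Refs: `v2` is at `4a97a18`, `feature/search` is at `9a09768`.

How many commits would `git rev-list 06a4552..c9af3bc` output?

6

Reachable from c9af3bc: {06a4552, 4a97a18, 5eedca3, a2000a4, a8a8380, c9af3bc, de70ea7, e4b3539}.
Reachable from 06a4552: {06a4552, a2000a4}.
In c9af3bc's history but not 06a4552's: {4a97a18, 5eedca3, a8a8380, c9af3bc, de70ea7, e4b3539} — 6 commits.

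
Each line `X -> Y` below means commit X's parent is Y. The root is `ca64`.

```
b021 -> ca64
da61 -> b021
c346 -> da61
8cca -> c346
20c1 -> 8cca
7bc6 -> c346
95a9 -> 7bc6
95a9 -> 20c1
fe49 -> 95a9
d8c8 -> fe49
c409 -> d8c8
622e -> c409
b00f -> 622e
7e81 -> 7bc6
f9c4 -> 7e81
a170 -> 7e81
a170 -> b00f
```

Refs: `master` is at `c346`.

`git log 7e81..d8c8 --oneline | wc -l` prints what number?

5

Reachable from d8c8: {20c1, 7bc6, 8cca, 95a9, b021, c346, ca64, d8c8, da61, fe49}.
Reachable from 7e81: {7bc6, 7e81, b021, c346, ca64, da61}.
In d8c8's history but not 7e81's: {20c1, 8cca, 95a9, d8c8, fe49} — 5 commits.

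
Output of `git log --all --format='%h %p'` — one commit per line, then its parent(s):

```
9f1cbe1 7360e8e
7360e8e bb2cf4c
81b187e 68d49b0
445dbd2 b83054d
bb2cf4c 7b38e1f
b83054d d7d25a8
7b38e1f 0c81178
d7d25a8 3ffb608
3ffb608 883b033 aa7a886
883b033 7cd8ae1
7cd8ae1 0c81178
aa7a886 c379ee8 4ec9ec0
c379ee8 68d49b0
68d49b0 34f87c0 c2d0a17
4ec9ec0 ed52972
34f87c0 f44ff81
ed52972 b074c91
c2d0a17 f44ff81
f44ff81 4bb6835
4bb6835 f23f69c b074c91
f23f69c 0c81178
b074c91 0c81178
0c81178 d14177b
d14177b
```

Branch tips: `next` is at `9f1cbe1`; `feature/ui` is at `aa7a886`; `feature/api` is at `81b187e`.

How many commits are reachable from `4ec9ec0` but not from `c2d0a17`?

Reachable from 4ec9ec0: {0c81178, 4ec9ec0, b074c91, d14177b, ed52972}.
Reachable from c2d0a17: {0c81178, 4bb6835, b074c91, c2d0a17, d14177b, f23f69c, f44ff81}.
In 4ec9ec0's history but not c2d0a17's: {4ec9ec0, ed52972} — 2 commits.

2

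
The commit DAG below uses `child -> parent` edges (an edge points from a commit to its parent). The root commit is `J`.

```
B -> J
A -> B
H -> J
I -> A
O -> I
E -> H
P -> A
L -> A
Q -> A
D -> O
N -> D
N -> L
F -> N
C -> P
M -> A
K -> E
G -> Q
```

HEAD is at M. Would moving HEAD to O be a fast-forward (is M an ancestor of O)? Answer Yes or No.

No

A fast-forward from M to O is possible iff M is an ancestor of O.
Ancestors of O: {A, B, I, J, O}.
M is not among them, so fast-forward is not possible.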